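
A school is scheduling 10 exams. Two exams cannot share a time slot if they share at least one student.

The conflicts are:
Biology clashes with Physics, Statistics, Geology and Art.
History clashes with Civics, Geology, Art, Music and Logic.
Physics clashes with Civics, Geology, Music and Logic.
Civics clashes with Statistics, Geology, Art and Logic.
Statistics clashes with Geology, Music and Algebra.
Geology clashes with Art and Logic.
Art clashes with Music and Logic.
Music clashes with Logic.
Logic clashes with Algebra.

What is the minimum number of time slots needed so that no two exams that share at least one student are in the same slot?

5

History, Civics, Geology, Art, Logic pairwise conflict, so at least 5 time slots are needed.
A valid assignment using 5 time slots: Biology=3, History=5, Physics=4, Civics=3, Statistics=2, Geology=1, Art=4, Music=1, Logic=2, Algebra=1. No two conflicting exams share a time slot.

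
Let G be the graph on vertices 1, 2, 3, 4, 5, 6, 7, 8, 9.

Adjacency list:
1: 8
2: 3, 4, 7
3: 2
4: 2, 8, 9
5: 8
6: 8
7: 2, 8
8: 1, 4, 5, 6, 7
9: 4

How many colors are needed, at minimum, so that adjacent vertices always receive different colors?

7 and 8 are adjacent, so at least 2 colors are needed.
A valid assignment using 2 colors: 1=b, 2=a, 3=b, 4=b, 5=b, 6=b, 7=b, 8=a, 9=a. Each edge has distinct colors on its endpoints.

2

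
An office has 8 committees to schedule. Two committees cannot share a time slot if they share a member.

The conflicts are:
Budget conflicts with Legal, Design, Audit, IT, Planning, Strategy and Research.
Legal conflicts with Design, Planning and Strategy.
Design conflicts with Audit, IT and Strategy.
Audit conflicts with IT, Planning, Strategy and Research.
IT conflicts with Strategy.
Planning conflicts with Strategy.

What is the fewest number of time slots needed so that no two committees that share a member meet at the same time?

5

Budget, Design, Audit, IT, Strategy pairwise conflict, so at least 5 time slots are needed.
A valid assignment using 5 time slots: Budget=1, Legal=2, Design=4, Audit=2, IT=5, Planning=4, Strategy=3, Research=3. Each listed conflict is separated.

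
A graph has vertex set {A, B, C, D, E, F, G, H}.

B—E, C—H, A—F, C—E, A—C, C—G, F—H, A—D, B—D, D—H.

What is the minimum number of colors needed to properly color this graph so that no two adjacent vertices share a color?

3

The cycle B-E-C-A-D-B has odd length 5, so it cannot be 2-colored; at least 3 colors are needed.
One proper 3-coloring: A=blue, B=green, C=red, D=red, E=blue, F=red, G=blue, H=blue. Each edge has distinct colors on its endpoints.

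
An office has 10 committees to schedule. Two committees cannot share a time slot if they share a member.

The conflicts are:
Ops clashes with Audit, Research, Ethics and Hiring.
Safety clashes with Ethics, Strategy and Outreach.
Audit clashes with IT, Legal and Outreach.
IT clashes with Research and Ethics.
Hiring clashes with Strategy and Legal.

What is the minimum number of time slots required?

The cycle Ethics-Ops-Hiring-Strategy-Safety-Ethics has odd length 5, so it cannot be 2-colored; at least 3 time slots are needed.
A valid assignment using 3 time slots: Ops=2, Safety=2, Audit=1, IT=2, Research=1, Ethics=1, Hiring=1, Strategy=3, Legal=2, Outreach=3. Every pair that conflicts lands in different time slots.

3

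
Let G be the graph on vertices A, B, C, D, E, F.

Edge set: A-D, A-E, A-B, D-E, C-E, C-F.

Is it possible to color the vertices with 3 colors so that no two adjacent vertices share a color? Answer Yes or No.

Yes

The chromatic number is 3. A, D, E are mutually adjacent, so at least 3 colors are needed.
3 colors suffice: A=2, B=1, C=2, D=3, E=1, F=1.
That is already a proper 3-coloring.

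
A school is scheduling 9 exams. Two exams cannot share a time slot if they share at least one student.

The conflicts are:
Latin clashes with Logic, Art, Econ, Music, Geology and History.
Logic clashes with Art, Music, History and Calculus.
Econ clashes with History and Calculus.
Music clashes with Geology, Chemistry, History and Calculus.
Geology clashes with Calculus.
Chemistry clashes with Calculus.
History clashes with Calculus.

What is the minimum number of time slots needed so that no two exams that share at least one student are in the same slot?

4

Latin, Logic, Music, History are mutually in conflict, so at least 4 time slots are needed.
4 time slots suffice: Latin=1, Logic=3, Art=2, Econ=2, Music=2, Geology=3, Chemistry=3, History=4, Calculus=1. Each listed conflict is separated.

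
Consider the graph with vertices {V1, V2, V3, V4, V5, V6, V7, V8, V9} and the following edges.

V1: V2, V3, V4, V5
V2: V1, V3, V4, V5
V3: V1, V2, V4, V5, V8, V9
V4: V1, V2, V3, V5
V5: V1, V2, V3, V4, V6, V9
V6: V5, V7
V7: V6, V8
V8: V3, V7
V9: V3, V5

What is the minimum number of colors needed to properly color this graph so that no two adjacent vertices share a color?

5

V1, V2, V3, V4, V5 are pairwise adjacent (a clique of size 5), so at least 5 colors are needed.
A valid assignment using 5 colors: V1=Y, V2=P, V3=R, V4=G, V5=B, V6=G, V7=R, V8=B, V9=G. Each edge has distinct colors on its endpoints.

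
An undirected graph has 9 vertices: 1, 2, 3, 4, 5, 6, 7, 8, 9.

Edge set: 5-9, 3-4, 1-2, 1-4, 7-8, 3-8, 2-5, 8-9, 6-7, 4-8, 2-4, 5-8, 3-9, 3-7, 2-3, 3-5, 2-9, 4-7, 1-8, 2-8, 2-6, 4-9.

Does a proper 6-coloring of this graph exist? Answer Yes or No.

The chromatic number is 5. 2, 3, 5, 8, 9 are pairwise adjacent (a clique of size 5), so at least 5 colors are needed.
5 colors suffice: 1=yellow, 2=red, 3=yellow, 4=green, 5=green, 6=blue, 7=red, 8=blue, 9=purple.
Since 6 ≥ 5, a proper 6-coloring certainly exists.

Yes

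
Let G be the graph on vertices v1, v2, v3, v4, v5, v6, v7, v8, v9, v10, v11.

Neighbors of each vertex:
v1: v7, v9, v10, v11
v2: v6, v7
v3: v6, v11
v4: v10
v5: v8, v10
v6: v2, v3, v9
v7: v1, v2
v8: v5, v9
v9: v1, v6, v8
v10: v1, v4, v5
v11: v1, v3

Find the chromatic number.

The cycle v1-v9-v6-v3-v11-v1 has odd length 5, so it cannot be 2-colored; at least 3 colors are needed.
3 colors suffice: v1=1, v2=2, v3=2, v4=1, v5=3, v6=1, v7=3, v8=1, v9=2, v10=2, v11=3. No two adjacent vertices share a color.

3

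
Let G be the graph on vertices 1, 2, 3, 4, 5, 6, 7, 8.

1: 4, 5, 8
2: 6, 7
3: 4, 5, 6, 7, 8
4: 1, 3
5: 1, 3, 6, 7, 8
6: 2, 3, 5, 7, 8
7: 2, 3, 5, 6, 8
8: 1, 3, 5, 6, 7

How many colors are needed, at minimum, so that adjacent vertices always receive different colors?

5

3, 5, 6, 7, 8 form a clique, so at least 5 colors are needed.
A valid assignment using 5 colors: 1=red, 2=blue, 3=purple, 4=blue, 5=blue, 6=green, 7=red, 8=yellow. Every edge joins two different colors.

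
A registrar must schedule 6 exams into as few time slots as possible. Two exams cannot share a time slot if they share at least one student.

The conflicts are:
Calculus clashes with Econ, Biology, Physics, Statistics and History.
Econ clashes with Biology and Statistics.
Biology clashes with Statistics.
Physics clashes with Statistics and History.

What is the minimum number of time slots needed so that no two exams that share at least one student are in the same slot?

Calculus, Econ, Biology, Statistics pairwise conflict, so at least 4 time slots are needed.
A valid assignment using 4 time slots: Calculus=1, Econ=4, Biology=3, Physics=3, Statistics=2, History=2. Every pair that conflicts lands in different time slots.

4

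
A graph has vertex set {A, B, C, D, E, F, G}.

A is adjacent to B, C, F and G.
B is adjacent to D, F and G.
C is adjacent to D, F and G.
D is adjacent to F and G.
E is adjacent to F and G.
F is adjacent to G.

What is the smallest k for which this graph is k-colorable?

4

B, D, F, G are mutually adjacent (a clique of size 4), so at least 4 colors are needed.
One proper 4-coloring: A=yellow, B=green, C=green, D=yellow, E=green, F=red, G=blue. No two adjacent vertices share a color.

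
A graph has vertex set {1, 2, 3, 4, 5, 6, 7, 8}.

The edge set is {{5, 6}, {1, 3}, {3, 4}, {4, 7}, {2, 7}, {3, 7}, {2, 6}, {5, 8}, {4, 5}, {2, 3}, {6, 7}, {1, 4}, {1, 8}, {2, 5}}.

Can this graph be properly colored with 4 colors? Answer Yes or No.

Yes

The chromatic number is 3. 1, 3, 4 are mutually adjacent, so at least 3 colors are needed.
3 colors suffice: 1=blue, 2=green, 3=red, 4=green, 5=blue, 6=red, 7=blue, 8=red.
Since 4 ≥ 3, a proper 4-coloring certainly exists.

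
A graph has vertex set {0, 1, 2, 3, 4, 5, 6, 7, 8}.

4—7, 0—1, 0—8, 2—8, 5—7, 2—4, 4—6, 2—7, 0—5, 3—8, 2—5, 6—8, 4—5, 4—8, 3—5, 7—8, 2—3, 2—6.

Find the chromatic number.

4

2, 4, 5, 7 are pairwise adjacent (a clique of size 4), so at least 4 colors are needed.
A valid assignment using 4 colors: 0=blue, 1=red, 2=blue, 3=green, 4=green, 5=red, 6=yellow, 7=yellow, 8=red. No two adjacent vertices share a color.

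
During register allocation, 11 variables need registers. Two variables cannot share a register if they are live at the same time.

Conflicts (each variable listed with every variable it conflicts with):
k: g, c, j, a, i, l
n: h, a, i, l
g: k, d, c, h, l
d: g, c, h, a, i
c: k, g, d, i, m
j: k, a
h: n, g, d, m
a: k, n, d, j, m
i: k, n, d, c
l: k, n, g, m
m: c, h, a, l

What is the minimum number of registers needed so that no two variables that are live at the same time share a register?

3

k, g, l pairwise conflict, so at least 3 registers are needed.
A valid assignment using 3 registers: k=1, n=1, g=2, d=1, c=3, j=3, h=3, a=2, i=2, l=3, m=1. Each listed conflict is separated.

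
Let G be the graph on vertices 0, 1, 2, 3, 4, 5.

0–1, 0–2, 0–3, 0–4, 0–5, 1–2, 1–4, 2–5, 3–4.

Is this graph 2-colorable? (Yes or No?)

No

0, 2, 5 are mutually adjacent, so at least 3 colors are needed.
So 2 colors are not enough.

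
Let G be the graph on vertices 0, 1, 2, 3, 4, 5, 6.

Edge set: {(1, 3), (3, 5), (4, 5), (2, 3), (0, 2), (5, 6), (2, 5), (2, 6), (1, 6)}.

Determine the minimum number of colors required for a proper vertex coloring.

3

2, 5, 6 are pairwise adjacent, so at least 3 colors are needed.
3 colors suffice: color a → {0, 1, 5}; color b → {2, 4}; color c → {3, 6}. Every edge joins two different colors.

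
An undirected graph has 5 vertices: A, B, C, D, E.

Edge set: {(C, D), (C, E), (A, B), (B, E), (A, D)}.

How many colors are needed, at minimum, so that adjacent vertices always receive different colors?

The cycle D-C-E-B-A-D has odd length 5, so it cannot be 2-colored; at least 3 colors are needed.
3 colors suffice: color 1 → {D, E}; color 2 → {A, C}; color 3 → {B}. Each edge has distinct colors on its endpoints.

3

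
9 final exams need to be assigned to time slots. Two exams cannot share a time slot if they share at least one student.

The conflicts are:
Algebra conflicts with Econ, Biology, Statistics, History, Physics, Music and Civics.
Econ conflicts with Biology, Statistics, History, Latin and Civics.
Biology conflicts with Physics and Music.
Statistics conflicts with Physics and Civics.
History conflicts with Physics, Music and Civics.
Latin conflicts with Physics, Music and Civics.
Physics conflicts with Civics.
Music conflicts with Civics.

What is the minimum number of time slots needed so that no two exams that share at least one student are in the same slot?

4

Algebra, Econ, Statistics, Civics pairwise conflict, so at least 4 time slots are needed.
4 time slots suffice: Algebra=2, Econ=3, Biology=1, Statistics=4, History=4, Latin=2, Physics=3, Music=3, Civics=1. Every pair that conflicts lands in different time slots.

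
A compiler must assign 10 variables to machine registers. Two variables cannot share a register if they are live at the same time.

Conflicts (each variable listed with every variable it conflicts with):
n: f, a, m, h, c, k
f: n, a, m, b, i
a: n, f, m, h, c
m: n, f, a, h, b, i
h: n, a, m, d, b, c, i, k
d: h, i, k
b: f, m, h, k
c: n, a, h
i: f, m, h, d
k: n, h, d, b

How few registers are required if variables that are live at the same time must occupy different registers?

n, a, m, h are mutually in conflict, so at least 4 registers are needed.
4 registers suffice: n=3, f=1, a=4, m=2, h=1, d=4, b=3, c=2, i=3, k=2. Each listed conflict is separated.

4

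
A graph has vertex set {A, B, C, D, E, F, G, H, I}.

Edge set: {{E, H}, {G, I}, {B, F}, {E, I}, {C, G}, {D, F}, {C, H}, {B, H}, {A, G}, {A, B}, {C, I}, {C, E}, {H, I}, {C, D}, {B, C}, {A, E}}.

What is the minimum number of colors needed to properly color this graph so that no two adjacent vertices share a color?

C, E, H, I are pairwise adjacent (a clique of size 4), so at least 4 colors are needed.
4 colors suffice: color 1 → {A, C, F}; color 2 → {B, D, E, G}; color 3 → {H}; color 4 → {I}. Every edge joins two different colors.

4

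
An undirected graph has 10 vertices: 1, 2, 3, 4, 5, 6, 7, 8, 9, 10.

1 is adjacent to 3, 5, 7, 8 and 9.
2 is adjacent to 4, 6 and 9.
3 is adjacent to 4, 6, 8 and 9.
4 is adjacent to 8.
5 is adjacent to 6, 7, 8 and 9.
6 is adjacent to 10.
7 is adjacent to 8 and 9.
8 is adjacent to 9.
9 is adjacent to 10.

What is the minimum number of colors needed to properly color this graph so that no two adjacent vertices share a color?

5

1, 5, 7, 8, 9 form a clique, so at least 5 colors are needed.
5 colors suffice: color a → {4, 6, 9}; color b → {2, 8, 10}; color c → {1}; color d → {3, 5}; color e → {7}. Each edge has distinct colors on its endpoints.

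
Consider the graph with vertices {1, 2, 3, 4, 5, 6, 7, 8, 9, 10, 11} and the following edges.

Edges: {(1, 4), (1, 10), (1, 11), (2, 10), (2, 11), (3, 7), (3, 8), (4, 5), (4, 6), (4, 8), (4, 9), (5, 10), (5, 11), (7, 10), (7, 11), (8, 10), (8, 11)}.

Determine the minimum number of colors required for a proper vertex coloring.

2

4 and 9 are adjacent, so at least 2 colors are needed.
2 colors suffice: color red → {3, 4, 10, 11}; color blue → {1, 2, 5, 6, 7, 8, 9}. Every edge joins two different colors.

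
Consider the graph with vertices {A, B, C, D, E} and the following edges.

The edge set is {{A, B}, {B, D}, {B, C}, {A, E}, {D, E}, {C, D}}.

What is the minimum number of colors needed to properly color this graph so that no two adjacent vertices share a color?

B, C, D are mutually adjacent, so at least 3 colors are needed.
3 colors suffice: A=2, B=1, C=3, D=2, E=1. Each edge has distinct colors on its endpoints.

3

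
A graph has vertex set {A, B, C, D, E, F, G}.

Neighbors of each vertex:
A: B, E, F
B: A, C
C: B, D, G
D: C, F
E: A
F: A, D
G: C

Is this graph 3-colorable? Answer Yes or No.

Yes

The chromatic number is 3. The cycle D-F-A-B-C-D has odd length 5, so it cannot be 2-colored; at least 3 colors are needed.
A valid assignment using 3 colors: A=1, B=2, C=1, D=2, E=2, F=3, G=2.
That is already a proper 3-coloring.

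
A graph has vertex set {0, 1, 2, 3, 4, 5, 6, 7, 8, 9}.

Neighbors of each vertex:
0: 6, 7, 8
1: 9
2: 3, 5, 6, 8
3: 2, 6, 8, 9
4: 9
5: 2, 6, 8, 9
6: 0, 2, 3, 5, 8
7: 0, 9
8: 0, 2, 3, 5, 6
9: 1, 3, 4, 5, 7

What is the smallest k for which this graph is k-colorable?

4

2, 3, 6, 8 form a clique, so at least 4 colors are needed.
4 colors suffice: color a → {8, 9}; color b → {1, 4, 6, 7}; color c → {0, 3, 5}; color d → {2}. Every edge joins two different colors.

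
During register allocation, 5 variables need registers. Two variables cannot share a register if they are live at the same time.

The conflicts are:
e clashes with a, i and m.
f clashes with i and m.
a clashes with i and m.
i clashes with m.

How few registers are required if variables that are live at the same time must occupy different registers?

e, a, i, m all conflict with each other, so at least 4 registers are needed.
4 registers suffice: register 1 → {i}; register 2 → {m}; register 3 → {e, f}; register 4 → {a}. Every pair that conflicts lands in different registers.

4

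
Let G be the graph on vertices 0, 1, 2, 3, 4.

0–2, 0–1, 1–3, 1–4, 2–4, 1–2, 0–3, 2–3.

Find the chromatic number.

4

0, 1, 2, 3 are mutually adjacent (a clique of size 4), so at least 4 colors are needed.
A valid assignment using 4 colors: 0=c, 1=a, 2=b, 3=d, 4=c. Each edge has distinct colors on its endpoints.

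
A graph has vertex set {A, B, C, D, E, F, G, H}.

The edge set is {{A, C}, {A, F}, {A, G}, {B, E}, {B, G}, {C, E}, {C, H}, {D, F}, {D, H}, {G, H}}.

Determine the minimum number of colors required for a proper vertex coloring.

3

The cycle A-C-E-B-G-A has odd length 5, so it cannot be 2-colored; at least 3 colors are needed.
One proper 3-coloring: A=blue, B=green, C=red, D=green, E=blue, F=red, G=red, H=blue. Each edge has distinct colors on its endpoints.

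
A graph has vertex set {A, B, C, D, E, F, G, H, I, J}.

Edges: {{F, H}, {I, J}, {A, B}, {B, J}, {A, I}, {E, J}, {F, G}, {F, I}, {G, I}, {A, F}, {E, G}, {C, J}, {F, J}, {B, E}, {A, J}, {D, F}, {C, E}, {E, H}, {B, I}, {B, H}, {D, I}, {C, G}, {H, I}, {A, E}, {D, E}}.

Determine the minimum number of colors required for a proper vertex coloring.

4

A, B, E, J are mutually adjacent (a clique of size 4), so at least 4 colors are needed.
4 colors suffice: color red → {E, I}; color blue → {D, G, H, J}; color green → {B, C, F}; color yellow → {A}. No two adjacent vertices share a color.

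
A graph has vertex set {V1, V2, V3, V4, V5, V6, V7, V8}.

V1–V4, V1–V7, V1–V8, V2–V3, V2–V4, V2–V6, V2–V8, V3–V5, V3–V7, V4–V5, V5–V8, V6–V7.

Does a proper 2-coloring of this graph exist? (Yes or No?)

The cycle V1-V4-V5-V3-V7-V1 has odd length 5, so it cannot be 2-colored; at least 3 colors are needed.
So 2 colors are not enough.

No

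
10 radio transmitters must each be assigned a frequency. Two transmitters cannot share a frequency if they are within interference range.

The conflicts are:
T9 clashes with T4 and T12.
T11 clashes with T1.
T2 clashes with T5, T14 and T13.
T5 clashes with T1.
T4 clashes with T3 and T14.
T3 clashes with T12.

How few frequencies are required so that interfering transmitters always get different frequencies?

T11 and T1 conflict, so at least 2 frequencies are needed.
A valid assignment using 2 frequencies: T9=2, T11=2, T2=1, T5=2, T4=1, T3=2, T1=1, T14=2, T12=1, T13=2. No two conflicting transmitters share a frequency.

2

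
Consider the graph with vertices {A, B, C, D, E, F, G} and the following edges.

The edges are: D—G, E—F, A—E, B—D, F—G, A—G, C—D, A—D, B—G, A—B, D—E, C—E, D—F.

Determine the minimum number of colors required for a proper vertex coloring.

A, B, D, G are pairwise adjacent (a clique of size 4), so at least 4 colors are needed.
4 colors suffice: color red → {D}; color blue → {E, G}; color green → {A, C, F}; color yellow → {B}. Every edge joins two different colors.

4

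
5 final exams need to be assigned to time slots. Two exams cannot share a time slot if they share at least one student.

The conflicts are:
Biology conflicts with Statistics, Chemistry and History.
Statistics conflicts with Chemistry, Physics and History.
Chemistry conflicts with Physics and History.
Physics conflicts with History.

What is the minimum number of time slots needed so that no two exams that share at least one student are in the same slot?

4

Statistics, Chemistry, Physics, History are mutually in conflict, so at least 4 time slots are needed.
4 time slots suffice: Biology=4, Statistics=3, Chemistry=2, Physics=4, History=1. No two conflicting exams share a time slot.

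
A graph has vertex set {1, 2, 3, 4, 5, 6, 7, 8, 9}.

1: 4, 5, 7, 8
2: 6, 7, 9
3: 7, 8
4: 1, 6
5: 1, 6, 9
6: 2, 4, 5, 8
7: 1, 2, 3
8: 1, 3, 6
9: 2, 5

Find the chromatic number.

The cycle 3-8-6-2-7-3 has odd length 5, so it cannot be 2-colored; at least 3 colors are needed.
A valid assignment using 3 colors: 1=a, 2=c, 3=a, 4=b, 5=b, 6=a, 7=b, 8=b, 9=a. Each edge has distinct colors on its endpoints.

3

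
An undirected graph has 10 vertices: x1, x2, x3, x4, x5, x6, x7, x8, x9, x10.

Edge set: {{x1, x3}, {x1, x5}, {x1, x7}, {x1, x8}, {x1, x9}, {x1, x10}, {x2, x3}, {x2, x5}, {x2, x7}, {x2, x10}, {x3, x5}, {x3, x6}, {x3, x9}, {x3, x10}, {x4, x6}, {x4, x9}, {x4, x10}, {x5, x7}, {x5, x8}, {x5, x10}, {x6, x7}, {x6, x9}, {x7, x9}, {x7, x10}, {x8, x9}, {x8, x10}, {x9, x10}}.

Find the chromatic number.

4

x1, x7, x9, x10 form a clique, so at least 4 colors are needed.
4 colors suffice: color R → {x6, x10}; color B → {x5, x9}; color G → {x3, x4, x7, x8}; color Y → {x1, x2}. No two adjacent vertices share a color.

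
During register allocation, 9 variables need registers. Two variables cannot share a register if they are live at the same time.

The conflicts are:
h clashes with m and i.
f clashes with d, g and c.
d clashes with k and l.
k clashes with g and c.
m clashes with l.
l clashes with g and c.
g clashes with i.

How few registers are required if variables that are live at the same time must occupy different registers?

The cycle l-m-h-i-g-l has odd length 5, so it cannot be 2-colored; at least 3 registers are needed.
A valid assignment using 3 registers: h=1, f=2, d=1, k=2, m=3, l=2, g=1, c=1, i=2. No two conflicting variables share a register.

3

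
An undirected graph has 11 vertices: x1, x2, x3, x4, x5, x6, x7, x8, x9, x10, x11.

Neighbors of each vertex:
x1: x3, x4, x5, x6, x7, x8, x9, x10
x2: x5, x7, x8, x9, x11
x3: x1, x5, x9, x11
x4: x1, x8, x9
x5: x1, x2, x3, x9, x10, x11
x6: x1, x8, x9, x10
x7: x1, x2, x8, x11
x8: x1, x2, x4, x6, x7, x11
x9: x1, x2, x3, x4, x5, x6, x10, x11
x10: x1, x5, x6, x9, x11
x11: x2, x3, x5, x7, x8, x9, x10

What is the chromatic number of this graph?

x2, x7, x8, x11 are pairwise adjacent (a clique of size 4), so at least 4 colors are needed.
A valid assignment using 4 colors: x1=2, x2=4, x3=4, x4=3, x5=3, x6=3, x7=3, x8=1, x9=1, x10=4, x11=2. Every edge joins two different colors.

4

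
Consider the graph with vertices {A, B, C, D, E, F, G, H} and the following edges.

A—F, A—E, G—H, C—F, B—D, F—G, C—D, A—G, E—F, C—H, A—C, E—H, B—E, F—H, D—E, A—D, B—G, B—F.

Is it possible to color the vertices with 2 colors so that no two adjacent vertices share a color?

F, G, H are mutually adjacent, so at least 3 colors are needed.
So 2 colors are not enough.

No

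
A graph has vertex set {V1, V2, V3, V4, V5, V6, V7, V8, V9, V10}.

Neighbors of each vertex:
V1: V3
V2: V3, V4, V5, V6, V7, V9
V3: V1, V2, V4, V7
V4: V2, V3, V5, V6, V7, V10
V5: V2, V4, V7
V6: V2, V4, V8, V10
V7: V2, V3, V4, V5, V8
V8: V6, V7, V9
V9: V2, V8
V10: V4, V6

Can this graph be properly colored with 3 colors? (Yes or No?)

V2, V4, V5, V7 are pairwise adjacent (a clique of size 4), so at least 4 colors are needed.
So 3 colors are not enough.

No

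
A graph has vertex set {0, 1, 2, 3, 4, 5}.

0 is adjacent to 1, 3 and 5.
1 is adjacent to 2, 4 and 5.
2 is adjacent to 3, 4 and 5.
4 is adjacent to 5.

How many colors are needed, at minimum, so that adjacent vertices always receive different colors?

4

1, 2, 4, 5 form a clique, so at least 4 colors are needed.
4 colors suffice: 0=blue, 1=green, 2=blue, 3=red, 4=yellow, 5=red. Every edge joins two different colors.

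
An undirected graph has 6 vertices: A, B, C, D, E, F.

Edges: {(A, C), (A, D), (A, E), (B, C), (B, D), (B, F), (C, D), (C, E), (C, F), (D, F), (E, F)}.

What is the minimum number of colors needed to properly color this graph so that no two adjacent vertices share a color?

B, C, D, F are pairwise adjacent (a clique of size 4), so at least 4 colors are needed.
4 colors suffice: color 1 → {C}; color 2 → {A, F}; color 3 → {D, E}; color 4 → {B}. Every edge joins two different colors.

4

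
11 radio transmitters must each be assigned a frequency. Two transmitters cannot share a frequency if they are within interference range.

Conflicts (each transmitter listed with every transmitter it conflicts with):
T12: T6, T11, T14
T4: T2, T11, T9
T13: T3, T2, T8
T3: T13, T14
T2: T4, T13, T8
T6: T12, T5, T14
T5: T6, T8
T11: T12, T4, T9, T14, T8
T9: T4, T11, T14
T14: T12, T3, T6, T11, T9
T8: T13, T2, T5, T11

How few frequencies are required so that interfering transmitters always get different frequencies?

3

T12, T11, T14 all conflict with each other, so at least 3 frequencies are needed.
3 frequencies suffice: frequency 1 → {T3, T2, T6, T11}; frequency 2 → {T4, T14, T8}; frequency 3 → {T12, T13, T5, T9}. Each listed conflict is separated.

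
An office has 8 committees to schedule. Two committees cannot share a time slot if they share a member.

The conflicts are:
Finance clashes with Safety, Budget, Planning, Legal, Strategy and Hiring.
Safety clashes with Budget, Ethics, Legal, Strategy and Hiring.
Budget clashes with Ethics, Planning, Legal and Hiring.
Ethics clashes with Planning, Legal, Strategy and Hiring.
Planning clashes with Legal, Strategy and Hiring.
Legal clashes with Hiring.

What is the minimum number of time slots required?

Budget, Ethics, Planning, Legal, Hiring are mutually in conflict, so at least 5 time slots are needed.
5 time slots suffice: time slot 1 → {Budget, Strategy}; time slot 2 → {Finance, Ethics}; time slot 3 → {Hiring}; time slot 4 → {Safety, Planning}; time slot 5 → {Legal}. Each listed conflict is separated.

5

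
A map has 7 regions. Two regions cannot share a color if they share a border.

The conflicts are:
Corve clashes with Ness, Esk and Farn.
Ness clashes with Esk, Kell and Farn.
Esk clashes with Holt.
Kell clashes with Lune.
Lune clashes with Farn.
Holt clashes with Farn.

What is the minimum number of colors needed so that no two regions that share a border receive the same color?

Corve, Ness, Farn pairwise conflict, so at least 3 colors are needed.
3 colors suffice: color 1 → {Esk, Kell, Farn}; color 2 → {Ness, Lune, Holt}; color 3 → {Corve}. Each listed conflict is separated.

3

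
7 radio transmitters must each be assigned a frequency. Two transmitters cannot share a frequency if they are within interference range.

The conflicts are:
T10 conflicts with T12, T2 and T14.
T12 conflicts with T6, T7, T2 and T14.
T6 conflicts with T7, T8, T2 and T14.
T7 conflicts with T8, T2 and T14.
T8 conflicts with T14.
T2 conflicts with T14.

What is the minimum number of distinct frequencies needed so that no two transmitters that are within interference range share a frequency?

5

T12, T6, T7, T2, T14 are mutually in conflict, so at least 5 frequencies are needed.
Using 5 frequencies: T10=2, T12=4, T6=3, T7=2, T8=4, T2=5, T14=1. No two conflicting transmitters share a frequency.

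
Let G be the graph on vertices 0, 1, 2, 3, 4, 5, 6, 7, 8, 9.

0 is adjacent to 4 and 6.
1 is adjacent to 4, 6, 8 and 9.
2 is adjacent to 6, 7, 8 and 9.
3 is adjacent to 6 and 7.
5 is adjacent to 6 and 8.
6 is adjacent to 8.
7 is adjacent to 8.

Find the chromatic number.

3

2, 7, 8 are mutually adjacent, so at least 3 colors are needed.
One proper 3-coloring: 0=b, 1=c, 2=c, 3=b, 4=a, 5=c, 6=a, 7=a, 8=b, 9=a. No two adjacent vertices share a color.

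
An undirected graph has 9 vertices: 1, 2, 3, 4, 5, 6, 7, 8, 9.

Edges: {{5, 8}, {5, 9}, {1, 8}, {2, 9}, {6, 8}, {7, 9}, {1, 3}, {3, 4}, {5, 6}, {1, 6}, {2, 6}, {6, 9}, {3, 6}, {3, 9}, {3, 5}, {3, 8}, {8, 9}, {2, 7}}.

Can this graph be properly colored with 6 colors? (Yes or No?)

The chromatic number is 5. 3, 5, 6, 8, 9 form a clique, so at least 5 colors are needed.
5 colors suffice: color a → {4, 6, 7}; color b → {2, 3}; color c → {1, 9}; color d → {8}; color e → {5}.
Since 6 ≥ 5, a proper 6-coloring certainly exists.

Yes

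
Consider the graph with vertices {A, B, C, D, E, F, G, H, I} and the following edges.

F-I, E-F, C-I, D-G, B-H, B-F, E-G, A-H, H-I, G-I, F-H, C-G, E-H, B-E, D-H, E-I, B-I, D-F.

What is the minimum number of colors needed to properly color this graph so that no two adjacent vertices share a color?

5

B, E, F, H, I are mutually adjacent (a clique of size 5), so at least 5 colors are needed.
5 colors suffice: A=1, B=5, C=3, D=1, E=4, F=3, G=2, H=2, I=1. Every edge joins two different colors.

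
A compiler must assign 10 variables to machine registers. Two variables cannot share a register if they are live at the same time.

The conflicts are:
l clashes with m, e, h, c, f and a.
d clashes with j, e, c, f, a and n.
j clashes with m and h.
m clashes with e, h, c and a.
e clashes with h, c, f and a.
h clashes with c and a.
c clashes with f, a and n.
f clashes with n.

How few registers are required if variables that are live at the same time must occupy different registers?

l, m, e, h, c, a are mutually in conflict, so at least 6 registers are needed.
Using 6 registers: l=6, d=3, j=1, m=3, e=2, h=4, c=1, f=4, a=5, n=2. Every pair that conflicts lands in different registers.

6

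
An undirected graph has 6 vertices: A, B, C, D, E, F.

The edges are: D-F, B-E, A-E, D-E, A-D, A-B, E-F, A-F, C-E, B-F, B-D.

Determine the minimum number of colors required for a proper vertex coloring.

A, B, D, E, F form a clique, so at least 5 colors are needed.
5 colors suffice: A=green, B=yellow, C=blue, D=blue, E=red, F=purple. Each edge has distinct colors on its endpoints.

5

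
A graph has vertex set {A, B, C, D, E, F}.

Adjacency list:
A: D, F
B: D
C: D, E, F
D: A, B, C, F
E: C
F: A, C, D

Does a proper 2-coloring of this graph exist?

C, D, F form a triangle, so at least 3 colors are needed.
So 2 colors are not enough.

No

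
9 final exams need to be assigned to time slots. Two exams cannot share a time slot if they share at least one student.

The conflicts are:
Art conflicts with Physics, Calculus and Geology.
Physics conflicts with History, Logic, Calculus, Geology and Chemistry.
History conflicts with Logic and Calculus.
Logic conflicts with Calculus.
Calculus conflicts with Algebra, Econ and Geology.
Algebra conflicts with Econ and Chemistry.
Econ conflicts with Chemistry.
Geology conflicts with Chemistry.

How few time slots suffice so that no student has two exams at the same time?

4

Physics, History, Logic, Calculus all conflict with each other, so at least 4 time slots are needed.
4 time slots suffice: time slot 1 → {Calculus, Chemistry}; time slot 2 → {Physics, Econ}; time slot 3 → {Logic, Algebra, Geology}; time slot 4 → {Art, History}. Each listed conflict is separated.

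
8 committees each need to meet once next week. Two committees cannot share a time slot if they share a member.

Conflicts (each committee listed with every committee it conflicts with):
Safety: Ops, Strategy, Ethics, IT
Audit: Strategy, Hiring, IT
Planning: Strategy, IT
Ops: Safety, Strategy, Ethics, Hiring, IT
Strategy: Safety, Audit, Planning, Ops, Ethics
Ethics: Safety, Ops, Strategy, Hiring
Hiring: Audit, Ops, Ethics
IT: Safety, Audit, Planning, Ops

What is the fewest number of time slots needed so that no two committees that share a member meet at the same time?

Safety, Ops, Strategy, Ethics pairwise conflict, so at least 4 time slots are needed.
Using 4 time slots: Safety=4, Audit=2, Planning=2, Ops=2, Strategy=1, Ethics=3, Hiring=1, IT=1. Every pair that conflicts lands in different time slots.

4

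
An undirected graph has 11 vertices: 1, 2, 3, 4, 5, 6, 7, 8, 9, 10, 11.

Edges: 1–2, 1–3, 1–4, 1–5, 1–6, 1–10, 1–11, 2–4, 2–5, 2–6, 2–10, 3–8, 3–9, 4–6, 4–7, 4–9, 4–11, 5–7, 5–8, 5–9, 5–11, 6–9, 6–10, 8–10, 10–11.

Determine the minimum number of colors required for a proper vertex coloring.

1, 2, 4, 6 are mutually adjacent (a clique of size 4), so at least 4 colors are needed.
4 colors suffice: 1=red, 2=yellow, 3=blue, 4=blue, 5=blue, 6=green, 7=red, 8=red, 9=red, 10=blue, 11=green. Each edge has distinct colors on its endpoints.

4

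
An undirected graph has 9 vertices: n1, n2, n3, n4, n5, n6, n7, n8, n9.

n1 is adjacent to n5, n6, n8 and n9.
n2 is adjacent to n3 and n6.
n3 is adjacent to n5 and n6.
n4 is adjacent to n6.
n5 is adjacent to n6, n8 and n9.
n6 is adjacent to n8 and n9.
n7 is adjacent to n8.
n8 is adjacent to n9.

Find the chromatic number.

5

n1, n5, n6, n8, n9 are mutually adjacent (a clique of size 5), so at least 5 colors are needed.
5 colors suffice: color 1 → {n6, n7}; color 2 → {n3, n4, n8}; color 3 → {n2, n5}; color 4 → {n1}; color 5 → {n9}. Each edge has distinct colors on its endpoints.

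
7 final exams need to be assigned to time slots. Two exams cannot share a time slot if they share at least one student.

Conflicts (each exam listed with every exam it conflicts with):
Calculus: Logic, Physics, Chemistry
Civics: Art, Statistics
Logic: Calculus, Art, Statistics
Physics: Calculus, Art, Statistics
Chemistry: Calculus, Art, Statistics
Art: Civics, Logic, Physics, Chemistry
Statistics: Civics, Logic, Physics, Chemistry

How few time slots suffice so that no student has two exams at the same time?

Physics and Art conflict, so at least 2 time slots are needed.
2 time slots suffice: time slot 1 → {Calculus, Art, Statistics}; time slot 2 → {Civics, Logic, Physics, Chemistry}. Every pair that conflicts lands in different time slots.

2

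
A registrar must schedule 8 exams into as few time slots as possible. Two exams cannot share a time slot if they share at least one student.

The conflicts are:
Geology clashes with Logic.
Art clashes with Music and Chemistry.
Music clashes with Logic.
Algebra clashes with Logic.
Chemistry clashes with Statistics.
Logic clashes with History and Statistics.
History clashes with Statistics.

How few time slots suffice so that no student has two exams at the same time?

3

Logic, History, Statistics all conflict with each other, so at least 3 time slots are needed.
A valid assignment using 3 time slots: Geology=2, Art=3, Music=2, Algebra=2, Chemistry=1, Logic=1, History=3, Statistics=2. Each listed conflict is separated.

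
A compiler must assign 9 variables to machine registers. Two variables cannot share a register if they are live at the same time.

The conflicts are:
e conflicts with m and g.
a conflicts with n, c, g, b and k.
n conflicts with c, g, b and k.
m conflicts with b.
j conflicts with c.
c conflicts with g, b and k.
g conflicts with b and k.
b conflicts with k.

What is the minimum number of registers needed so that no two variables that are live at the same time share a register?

a, n, c, g, b, k all conflict with each other, so at least 6 registers are needed.
Using 6 registers: e=1, a=4, n=5, m=2, j=1, c=3, g=2, b=1, k=6. No two conflicting variables share a register.

6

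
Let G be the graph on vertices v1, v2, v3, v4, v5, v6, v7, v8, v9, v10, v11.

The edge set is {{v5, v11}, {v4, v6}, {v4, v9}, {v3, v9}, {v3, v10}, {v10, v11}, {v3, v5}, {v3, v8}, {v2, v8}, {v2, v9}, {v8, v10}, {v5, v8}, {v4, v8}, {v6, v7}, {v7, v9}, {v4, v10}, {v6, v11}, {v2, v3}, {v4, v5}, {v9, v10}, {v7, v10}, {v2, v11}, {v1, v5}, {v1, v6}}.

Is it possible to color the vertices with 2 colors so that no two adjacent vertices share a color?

No

v4, v8, v10 are mutually adjacent, so at least 3 colors are needed.
So 2 colors are not enough.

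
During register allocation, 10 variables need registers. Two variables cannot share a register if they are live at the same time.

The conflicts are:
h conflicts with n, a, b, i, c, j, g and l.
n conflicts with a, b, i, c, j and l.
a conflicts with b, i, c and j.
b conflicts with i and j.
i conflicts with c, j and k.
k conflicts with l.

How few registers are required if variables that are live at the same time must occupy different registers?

h, n, a, b, i, j all conflict with each other, so at least 6 registers are needed.
6 registers suffice: register 1 → {h, k}; register 2 → {i, g, l}; register 3 → {n}; register 4 → {a}; register 5 → {b, c}; register 6 → {j}. Each listed conflict is separated.

6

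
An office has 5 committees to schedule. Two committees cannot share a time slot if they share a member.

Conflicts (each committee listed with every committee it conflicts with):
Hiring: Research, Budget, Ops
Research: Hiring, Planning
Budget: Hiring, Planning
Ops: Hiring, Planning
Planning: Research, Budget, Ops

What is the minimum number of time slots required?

Hiring and Budget conflict, so at least 2 time slots are needed.
2 time slots suffice: time slot 1 → {Hiring, Planning}; time slot 2 → {Research, Budget, Ops}. Every pair that conflicts lands in different time slots.

2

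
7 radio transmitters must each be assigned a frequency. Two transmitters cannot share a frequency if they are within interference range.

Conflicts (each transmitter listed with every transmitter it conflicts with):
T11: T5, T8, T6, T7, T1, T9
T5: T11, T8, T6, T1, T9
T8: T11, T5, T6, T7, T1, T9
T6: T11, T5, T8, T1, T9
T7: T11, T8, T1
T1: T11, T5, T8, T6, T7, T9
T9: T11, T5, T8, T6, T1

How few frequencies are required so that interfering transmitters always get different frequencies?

T11, T5, T8, T6, T1, T9 are mutually in conflict, so at least 6 frequencies are needed.
6 frequencies suffice: frequency 1 → {T11}; frequency 2 → {T1}; frequency 3 → {T8}; frequency 4 → {T7, T9}; frequency 5 → {T5}; frequency 6 → {T6}. Each listed conflict is separated.

6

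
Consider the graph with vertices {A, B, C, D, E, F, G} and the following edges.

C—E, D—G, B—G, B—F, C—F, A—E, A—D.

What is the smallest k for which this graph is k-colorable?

3

The cycle D-G-B-F-C-E-A-D has odd length 7, so it cannot be 2-colored; at least 3 colors are needed.
3 colors suffice: color 1 → {A, F, G}; color 2 → {B, D, E}; color 3 → {C}. No two adjacent vertices share a color.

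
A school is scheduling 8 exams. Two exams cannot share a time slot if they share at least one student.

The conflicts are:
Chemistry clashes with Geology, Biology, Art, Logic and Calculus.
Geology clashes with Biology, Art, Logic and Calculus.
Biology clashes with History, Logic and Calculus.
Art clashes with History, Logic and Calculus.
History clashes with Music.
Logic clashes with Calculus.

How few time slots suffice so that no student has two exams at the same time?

5

Chemistry, Geology, Art, Logic, Calculus pairwise conflict, so at least 5 time slots are needed.
5 time slots suffice: Chemistry=3, Geology=4, Biology=1, Art=1, History=2, Music=1, Logic=2, Calculus=5. Every pair that conflicts lands in different time slots.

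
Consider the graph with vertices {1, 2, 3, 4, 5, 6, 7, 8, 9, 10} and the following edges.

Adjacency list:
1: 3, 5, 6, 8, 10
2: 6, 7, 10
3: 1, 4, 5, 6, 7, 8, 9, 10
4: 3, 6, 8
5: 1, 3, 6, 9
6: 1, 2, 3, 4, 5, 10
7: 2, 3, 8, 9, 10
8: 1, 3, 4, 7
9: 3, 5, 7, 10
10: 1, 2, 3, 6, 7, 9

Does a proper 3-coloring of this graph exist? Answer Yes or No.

No

3, 7, 9, 10 are mutually adjacent (a clique of size 4), so at least 4 colors are needed.
So 3 colors are not enough.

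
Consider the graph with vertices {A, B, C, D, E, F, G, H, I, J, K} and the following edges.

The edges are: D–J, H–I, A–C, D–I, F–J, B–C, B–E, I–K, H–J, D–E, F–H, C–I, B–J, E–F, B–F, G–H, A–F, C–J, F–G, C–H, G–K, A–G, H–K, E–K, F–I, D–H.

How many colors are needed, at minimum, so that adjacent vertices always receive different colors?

3

B, C, J are mutually adjacent, so at least 3 colors are needed.
3 colors suffice: color 1 → {C, D, F, K}; color 2 → {A, B, H}; color 3 → {E, G, I, J}. Every edge joins two different colors.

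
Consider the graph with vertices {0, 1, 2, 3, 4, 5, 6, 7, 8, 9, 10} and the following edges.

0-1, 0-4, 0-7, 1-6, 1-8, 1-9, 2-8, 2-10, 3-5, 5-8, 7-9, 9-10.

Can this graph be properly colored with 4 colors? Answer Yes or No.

Yes

The chromatic number is 3. The cycle 9-10-2-8-1-9 has odd length 5, so it cannot be 2-colored; at least 3 colors are needed.
3 colors suffice: 0=blue, 1=red, 2=red, 3=blue, 4=red, 5=red, 6=blue, 7=red, 8=blue, 9=blue, 10=green.
Since 4 ≥ 3, a proper 4-coloring certainly exists.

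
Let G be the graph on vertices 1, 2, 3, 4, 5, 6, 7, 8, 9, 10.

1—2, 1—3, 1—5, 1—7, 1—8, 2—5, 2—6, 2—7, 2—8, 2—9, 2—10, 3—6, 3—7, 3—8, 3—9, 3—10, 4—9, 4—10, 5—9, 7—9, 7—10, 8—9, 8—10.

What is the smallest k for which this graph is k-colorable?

3

1, 2, 5 are mutually adjacent, so at least 3 colors are needed.
A valid assignment using 3 colors: 1=blue, 2=red, 3=red, 4=red, 5=green, 6=blue, 7=green, 8=green, 9=blue, 10=blue. No two adjacent vertices share a color.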